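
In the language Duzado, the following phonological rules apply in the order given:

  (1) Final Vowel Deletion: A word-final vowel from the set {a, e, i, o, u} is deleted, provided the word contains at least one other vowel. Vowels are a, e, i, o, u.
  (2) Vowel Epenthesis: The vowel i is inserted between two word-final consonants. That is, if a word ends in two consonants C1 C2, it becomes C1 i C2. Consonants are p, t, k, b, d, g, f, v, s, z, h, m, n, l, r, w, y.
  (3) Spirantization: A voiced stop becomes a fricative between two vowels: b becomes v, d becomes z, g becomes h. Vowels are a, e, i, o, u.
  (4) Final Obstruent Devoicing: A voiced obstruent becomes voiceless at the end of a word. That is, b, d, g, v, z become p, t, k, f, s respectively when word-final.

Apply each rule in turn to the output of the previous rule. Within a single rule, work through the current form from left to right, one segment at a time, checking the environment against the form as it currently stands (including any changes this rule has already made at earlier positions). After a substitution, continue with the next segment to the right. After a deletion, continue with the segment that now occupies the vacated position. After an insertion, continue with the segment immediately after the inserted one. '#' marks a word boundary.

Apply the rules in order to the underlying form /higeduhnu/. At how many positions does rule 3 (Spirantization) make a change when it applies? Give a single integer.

(1) Final Vowel Deletion: [higeduhnu] → [higeduhn]
(2) Vowel Epenthesis: [higeduhn] → [higeduhin]
(3) Spirantization: [higeduhin] → [hihezuhin]
(4) Final Obstruent Devoicing: no change — [hihezuhin]
Rule 3 changed 2 position(s).

2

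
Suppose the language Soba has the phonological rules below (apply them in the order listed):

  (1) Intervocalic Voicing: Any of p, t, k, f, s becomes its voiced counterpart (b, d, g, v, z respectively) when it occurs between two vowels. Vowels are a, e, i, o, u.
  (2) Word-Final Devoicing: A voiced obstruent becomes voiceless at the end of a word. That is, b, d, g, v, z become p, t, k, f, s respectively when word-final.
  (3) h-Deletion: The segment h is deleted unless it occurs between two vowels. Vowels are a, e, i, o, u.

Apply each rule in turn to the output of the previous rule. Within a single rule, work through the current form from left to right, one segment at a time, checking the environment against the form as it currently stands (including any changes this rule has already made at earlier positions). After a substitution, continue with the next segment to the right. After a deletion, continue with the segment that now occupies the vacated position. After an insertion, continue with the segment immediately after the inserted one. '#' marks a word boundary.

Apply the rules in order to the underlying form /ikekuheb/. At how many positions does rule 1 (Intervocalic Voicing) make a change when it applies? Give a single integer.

(1) Intervocalic Voicing: [ikekuheb] → [igeguheb]
(2) Word-Final Devoicing: [igeguheb] → [igeguhep]
(3) h-Deletion: no change — [igeguhep]
Rule 1 changed 2 position(s).

2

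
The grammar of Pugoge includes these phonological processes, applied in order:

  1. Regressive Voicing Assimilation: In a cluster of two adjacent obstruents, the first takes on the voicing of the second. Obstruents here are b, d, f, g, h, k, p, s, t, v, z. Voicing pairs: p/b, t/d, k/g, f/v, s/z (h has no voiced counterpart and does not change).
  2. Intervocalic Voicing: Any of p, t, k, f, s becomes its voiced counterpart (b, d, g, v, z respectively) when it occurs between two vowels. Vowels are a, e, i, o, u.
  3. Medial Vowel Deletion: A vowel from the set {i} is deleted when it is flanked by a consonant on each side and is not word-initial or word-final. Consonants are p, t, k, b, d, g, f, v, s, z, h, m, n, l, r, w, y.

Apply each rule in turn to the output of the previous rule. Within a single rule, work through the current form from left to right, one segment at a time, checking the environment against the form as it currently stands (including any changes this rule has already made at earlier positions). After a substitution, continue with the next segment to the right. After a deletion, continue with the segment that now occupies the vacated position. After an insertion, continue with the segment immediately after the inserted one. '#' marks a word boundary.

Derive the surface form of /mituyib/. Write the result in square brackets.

1 Regressive Voicing Assimilation: no change — [mituyib]
2 Intervocalic Voicing: [mituyib] → [miduyib]
3 Medial Vowel Deletion: [miduyib] → [mduyb]

[mduyb]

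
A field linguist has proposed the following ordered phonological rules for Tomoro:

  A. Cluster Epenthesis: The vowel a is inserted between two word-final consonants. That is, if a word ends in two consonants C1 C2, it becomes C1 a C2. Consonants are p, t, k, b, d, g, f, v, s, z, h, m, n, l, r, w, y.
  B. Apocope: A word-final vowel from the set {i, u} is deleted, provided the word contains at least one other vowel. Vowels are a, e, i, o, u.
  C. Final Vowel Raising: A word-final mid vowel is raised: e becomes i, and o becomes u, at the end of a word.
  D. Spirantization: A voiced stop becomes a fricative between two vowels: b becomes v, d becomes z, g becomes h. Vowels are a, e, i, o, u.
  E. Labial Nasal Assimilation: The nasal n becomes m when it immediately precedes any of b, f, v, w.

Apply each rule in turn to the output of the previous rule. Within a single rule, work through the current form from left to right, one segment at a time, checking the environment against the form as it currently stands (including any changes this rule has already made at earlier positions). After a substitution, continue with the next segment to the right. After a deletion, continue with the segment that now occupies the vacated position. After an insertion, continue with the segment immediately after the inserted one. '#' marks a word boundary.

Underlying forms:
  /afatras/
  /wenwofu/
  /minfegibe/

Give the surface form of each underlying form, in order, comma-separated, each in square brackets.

[afatras], [wemwof], [mimfehivi]

/afatras/:
  A Cluster Epenthesis: no change — [afatras]
  B Apocope: no change — [afatras]
  C Final Vowel Raising: no change — [afatras]
  D Spirantization: no change — [afatras]
  E Labial Nasal Assimilation: no change — [afatras]
/wenwofu/:
  A Cluster Epenthesis: no change — [wenwofu]
  B Apocope: [wenwofu] → [wenwof]
  C Final Vowel Raising: no change — [wenwof]
  D Spirantization: no change — [wenwof]
  E Labial Nasal Assimilation: [wenwof] → [wemwof]
/minfegibe/:
  A Cluster Epenthesis: no change — [minfegibe]
  B Apocope: no change — [minfegibe]
  C Final Vowel Raising: [minfegibe] → [minfegibi]
  D Spirantization: [minfegibi] → [minfehivi]
  E Labial Nasal Assimilation: [minfehivi] → [mimfehivi]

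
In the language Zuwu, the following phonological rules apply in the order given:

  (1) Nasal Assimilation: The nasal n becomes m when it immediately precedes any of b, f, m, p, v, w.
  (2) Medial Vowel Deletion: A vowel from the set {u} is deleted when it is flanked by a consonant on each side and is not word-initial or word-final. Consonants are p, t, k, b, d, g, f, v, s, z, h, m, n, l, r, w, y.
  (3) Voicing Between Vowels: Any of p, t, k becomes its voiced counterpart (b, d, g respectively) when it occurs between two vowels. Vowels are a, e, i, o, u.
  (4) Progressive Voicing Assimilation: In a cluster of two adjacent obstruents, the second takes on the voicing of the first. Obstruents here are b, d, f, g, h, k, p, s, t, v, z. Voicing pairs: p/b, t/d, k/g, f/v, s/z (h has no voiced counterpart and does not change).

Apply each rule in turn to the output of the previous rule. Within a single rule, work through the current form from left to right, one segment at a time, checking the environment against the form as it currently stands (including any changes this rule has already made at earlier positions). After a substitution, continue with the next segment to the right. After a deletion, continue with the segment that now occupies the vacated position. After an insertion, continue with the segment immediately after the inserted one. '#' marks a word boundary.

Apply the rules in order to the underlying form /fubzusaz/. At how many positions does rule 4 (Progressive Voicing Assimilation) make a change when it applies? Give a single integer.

(1) Nasal Assimilation: no change — [fubzusaz]
(2) Medial Vowel Deletion: [fubzusaz] → [fbzsaz]
(3) Voicing Between Vowels: no change — [fbzsaz]
(4) Progressive Voicing Assimilation: [fbzsaz] → [fpssaz]
Rule 4 changed 2 position(s).

2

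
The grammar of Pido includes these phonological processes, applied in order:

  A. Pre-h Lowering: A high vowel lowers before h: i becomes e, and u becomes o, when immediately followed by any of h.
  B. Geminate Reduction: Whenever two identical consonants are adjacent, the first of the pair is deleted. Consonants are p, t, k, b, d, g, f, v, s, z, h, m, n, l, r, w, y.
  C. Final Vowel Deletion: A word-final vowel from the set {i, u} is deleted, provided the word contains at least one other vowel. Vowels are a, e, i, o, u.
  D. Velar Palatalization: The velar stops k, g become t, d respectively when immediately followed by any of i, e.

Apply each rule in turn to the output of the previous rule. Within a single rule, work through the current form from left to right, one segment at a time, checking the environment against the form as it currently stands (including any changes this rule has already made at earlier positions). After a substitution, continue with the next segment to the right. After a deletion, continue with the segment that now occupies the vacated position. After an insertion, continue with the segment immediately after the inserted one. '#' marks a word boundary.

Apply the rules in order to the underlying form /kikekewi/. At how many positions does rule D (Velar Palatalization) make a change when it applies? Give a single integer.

3

A Pre-h Lowering: no change — [kikekewi]
B Geminate Reduction: no change — [kikekewi]
C Final Vowel Deletion: [kikekewi] → [kikekew]
D Velar Palatalization: [kikekew] → [titetew]
Rule D changed 3 position(s).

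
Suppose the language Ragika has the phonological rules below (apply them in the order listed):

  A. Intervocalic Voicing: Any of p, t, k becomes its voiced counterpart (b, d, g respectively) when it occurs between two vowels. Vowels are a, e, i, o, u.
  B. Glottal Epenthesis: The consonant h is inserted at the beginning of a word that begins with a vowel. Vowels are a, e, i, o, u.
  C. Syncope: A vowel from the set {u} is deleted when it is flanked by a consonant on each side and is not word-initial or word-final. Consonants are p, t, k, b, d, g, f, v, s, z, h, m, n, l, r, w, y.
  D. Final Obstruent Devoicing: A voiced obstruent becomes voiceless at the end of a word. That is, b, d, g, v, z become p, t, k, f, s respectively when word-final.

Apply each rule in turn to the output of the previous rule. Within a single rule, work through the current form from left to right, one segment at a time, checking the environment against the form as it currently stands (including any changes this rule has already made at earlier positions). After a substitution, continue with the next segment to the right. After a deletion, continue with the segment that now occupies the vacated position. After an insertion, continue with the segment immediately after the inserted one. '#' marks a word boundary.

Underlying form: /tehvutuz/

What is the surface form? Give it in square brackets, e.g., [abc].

[tehvds]

A Intervocalic Voicing: [tehvutuz] → [tehvuduz]
B Glottal Epenthesis: no change — [tehvuduz]
C Syncope: [tehvuduz] → [tehvdz]
D Final Obstruent Devoicing: [tehvdz] → [tehvds]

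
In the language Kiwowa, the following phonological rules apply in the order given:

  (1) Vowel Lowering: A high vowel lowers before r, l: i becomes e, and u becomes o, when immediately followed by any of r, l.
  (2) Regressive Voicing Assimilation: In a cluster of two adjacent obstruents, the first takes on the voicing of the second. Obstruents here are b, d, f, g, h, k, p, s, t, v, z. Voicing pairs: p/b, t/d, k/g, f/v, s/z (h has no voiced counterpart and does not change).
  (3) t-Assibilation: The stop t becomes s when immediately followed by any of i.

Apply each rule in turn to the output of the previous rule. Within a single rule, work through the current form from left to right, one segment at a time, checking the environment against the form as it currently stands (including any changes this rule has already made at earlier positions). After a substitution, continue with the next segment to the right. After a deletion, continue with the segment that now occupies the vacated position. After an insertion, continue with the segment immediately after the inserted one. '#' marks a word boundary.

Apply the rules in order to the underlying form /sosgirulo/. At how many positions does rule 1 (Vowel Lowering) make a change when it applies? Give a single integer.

2

(1) Vowel Lowering: [sosgirulo] → [sosgerolo]
(2) Regressive Voicing Assimilation: [sosgerolo] → [sozgerolo]
(3) t-Assibilation: no change — [sozgerolo]
Rule 1 changed 2 position(s).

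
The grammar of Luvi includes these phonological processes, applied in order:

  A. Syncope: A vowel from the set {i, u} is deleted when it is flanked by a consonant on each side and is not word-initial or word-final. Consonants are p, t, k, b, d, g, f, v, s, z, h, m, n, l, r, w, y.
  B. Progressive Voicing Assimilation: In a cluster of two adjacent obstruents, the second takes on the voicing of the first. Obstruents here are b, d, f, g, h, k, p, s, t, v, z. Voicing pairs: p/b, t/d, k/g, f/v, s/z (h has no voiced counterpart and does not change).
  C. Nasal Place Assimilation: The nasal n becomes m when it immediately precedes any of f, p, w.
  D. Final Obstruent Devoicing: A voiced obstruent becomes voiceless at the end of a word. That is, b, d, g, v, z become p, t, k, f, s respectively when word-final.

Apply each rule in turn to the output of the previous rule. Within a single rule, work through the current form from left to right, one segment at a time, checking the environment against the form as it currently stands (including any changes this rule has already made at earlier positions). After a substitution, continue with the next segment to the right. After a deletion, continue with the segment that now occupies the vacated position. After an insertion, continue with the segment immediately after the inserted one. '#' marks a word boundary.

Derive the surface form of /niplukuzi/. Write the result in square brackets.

[mplksi]

A Syncope: [niplukuzi] → [nplkzi]
B Progressive Voicing Assimilation: [nplkzi] → [nplksi]
C Nasal Place Assimilation: [nplksi] → [mplksi]
D Final Obstruent Devoicing: no change — [mplksi]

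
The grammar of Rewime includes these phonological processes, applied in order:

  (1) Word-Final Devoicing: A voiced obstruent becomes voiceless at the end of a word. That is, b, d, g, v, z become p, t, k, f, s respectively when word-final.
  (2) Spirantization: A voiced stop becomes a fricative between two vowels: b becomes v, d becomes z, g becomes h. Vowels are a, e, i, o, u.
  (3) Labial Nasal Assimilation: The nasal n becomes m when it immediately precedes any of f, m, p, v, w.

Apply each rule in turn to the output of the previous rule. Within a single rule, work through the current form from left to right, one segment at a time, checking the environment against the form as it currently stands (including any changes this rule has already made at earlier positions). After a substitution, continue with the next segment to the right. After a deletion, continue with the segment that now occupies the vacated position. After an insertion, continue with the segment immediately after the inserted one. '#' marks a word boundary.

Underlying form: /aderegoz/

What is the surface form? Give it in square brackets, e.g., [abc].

[azerehos]

(1) Word-Final Devoicing: [aderegoz] → [aderegos]
(2) Spirantization: [aderegos] → [azerehos]
(3) Labial Nasal Assimilation: no change — [azerehos]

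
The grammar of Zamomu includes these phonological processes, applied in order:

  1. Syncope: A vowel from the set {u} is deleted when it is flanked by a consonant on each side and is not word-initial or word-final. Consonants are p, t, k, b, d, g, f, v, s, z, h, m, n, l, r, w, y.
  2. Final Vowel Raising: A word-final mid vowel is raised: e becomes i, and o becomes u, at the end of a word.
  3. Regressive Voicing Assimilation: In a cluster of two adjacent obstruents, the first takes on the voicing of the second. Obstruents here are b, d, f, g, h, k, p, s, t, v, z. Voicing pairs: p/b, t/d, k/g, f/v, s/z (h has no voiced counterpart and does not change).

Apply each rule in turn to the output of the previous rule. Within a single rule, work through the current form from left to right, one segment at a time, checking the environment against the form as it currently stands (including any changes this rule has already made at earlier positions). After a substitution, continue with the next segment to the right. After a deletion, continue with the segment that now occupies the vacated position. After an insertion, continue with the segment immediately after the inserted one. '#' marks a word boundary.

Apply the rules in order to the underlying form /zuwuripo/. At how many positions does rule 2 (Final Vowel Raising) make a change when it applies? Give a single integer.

1 Syncope: [zuwuripo] → [zwripo]
2 Final Vowel Raising: [zwripo] → [zwripu]
3 Regressive Voicing Assimilation: no change — [zwripu]
Rule 2 changed 1 position(s).

1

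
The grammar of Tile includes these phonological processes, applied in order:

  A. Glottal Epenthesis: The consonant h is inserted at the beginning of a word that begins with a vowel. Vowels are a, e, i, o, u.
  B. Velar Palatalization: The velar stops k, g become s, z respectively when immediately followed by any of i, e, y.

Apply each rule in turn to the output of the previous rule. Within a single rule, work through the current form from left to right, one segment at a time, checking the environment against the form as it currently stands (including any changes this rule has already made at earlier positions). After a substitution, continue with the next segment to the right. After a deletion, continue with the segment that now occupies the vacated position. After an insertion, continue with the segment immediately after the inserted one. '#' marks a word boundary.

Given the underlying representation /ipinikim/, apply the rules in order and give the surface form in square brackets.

A Glottal Epenthesis: [ipinikim] → [hipinikim]
B Velar Palatalization: [hipinikim] → [hipinisim]

[hipinisim]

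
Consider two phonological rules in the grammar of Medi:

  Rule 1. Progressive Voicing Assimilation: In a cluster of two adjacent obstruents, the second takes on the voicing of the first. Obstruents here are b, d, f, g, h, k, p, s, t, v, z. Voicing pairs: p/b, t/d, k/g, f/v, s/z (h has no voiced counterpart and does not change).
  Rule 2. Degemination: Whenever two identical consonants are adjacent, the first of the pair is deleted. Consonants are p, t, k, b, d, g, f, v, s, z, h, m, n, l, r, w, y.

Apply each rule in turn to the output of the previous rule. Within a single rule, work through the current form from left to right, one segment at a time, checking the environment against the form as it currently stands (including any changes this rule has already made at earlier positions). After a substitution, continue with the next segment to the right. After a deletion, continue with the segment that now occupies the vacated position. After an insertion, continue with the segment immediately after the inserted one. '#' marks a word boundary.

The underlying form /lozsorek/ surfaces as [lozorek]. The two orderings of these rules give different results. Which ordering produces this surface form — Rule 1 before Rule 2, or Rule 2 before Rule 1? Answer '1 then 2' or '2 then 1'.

Order 1 then 2:
  1 Progressive Voicing Assimilation: [lozsorek] → [lozzorek]
  2 Degemination: [lozzorek] → [lozorek]
  result: [lozorek]
Order 2 then 1:
  2 Degemination: no change — [lozsorek]
  1 Progressive Voicing Assimilation: [lozsorek] → [lozzorek]
  result: [lozzorek]

1 then 2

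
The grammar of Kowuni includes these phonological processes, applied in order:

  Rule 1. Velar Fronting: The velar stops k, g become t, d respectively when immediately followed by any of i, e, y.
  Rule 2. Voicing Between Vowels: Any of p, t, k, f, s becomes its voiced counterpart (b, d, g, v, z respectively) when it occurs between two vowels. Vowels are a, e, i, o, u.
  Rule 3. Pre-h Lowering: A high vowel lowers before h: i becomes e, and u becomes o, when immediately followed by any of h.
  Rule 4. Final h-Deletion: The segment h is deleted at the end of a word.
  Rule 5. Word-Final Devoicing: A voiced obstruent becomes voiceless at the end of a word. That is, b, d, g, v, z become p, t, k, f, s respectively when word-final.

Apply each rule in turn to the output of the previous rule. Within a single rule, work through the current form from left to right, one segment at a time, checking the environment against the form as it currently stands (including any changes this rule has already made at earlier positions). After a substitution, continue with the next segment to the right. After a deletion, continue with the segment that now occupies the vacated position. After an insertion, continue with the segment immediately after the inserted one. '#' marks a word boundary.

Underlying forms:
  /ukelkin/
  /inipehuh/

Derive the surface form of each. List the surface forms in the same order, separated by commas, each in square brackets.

/ukelkin/:
  Rule 1 Velar Fronting: [ukelkin] → [uteltin]
  Rule 2 Voicing Between Vowels: [uteltin] → [udeltin]
  Rule 3 Pre-h Lowering: no change — [udeltin]
  Rule 4 Final h-Deletion: no change — [udeltin]
  Rule 5 Word-Final Devoicing: no change — [udeltin]
/inipehuh/:
  Rule 1 Velar Fronting: no change — [inipehuh]
  Rule 2 Voicing Between Vowels: [inipehuh] → [inibehuh]
  Rule 3 Pre-h Lowering: [inibehuh] → [inibehoh]
  Rule 4 Final h-Deletion: [inibehoh] → [inibeho]
  Rule 5 Word-Final Devoicing: no change — [inibeho]

[udeltin], [inibeho]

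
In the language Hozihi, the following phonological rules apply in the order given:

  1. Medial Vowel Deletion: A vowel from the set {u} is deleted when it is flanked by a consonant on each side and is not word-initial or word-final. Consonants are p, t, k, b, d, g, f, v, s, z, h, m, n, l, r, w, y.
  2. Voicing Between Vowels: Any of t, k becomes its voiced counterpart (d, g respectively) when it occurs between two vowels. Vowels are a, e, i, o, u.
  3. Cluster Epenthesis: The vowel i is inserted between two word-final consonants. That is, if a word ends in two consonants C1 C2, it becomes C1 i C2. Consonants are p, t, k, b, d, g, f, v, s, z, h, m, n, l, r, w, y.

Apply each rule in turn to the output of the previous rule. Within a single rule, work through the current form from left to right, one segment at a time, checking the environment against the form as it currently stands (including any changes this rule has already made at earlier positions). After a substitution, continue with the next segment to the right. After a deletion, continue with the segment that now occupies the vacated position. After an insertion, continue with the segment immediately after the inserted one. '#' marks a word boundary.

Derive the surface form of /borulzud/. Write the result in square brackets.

1 Medial Vowel Deletion: [borulzud] → [borlzd]
2 Voicing Between Vowels: no change — [borlzd]
3 Cluster Epenthesis: [borlzd] → [borlzid]

[borlzid]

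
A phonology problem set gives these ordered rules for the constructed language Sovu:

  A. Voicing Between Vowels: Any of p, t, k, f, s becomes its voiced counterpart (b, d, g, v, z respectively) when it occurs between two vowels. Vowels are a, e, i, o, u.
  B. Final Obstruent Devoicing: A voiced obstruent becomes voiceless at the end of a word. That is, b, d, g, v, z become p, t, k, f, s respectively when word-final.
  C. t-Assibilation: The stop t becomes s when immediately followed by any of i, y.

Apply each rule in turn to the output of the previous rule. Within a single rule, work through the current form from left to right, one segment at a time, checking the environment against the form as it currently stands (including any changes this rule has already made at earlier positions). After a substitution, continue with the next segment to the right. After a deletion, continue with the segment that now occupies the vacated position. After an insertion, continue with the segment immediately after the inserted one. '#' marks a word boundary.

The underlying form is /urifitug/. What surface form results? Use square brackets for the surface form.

[urividuk]

A Voicing Between Vowels: [urifitug] → [urividug]
B Final Obstruent Devoicing: [urividug] → [urividuk]
C t-Assibilation: no change — [urividuk]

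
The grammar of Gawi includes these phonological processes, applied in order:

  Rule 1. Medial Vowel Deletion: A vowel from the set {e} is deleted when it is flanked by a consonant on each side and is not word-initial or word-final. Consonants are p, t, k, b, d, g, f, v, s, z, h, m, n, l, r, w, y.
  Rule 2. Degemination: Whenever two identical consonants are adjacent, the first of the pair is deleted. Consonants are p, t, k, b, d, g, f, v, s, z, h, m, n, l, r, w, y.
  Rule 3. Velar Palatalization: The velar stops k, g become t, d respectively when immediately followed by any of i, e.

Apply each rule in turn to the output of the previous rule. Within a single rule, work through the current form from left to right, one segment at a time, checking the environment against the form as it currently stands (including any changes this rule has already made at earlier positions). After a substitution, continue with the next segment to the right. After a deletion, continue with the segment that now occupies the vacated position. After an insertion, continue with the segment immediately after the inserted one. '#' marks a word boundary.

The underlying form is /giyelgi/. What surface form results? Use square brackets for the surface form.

Rule 1 Medial Vowel Deletion: [giyelgi] → [giylgi]
Rule 2 Degemination: no change — [giylgi]
Rule 3 Velar Palatalization: [giylgi] → [diyldi]

[diyldi]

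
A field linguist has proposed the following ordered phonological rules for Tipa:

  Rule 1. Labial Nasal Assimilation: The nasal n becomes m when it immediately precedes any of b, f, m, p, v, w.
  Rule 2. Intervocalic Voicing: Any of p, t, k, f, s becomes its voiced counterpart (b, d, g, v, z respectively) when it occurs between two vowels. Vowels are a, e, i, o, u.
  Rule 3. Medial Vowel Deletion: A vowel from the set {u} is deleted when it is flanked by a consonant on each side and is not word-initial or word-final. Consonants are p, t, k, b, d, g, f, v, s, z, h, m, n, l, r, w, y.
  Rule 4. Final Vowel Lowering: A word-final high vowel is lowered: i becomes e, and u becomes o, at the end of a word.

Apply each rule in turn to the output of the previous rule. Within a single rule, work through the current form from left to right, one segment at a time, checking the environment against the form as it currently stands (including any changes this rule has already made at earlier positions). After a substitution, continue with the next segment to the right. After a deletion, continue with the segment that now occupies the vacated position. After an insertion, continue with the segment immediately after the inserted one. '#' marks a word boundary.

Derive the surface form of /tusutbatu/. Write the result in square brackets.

[tztbado]

Rule 1 Labial Nasal Assimilation: no change — [tusutbatu]
Rule 2 Intervocalic Voicing: [tusutbatu] → [tuzutbadu]
Rule 3 Medial Vowel Deletion: [tuzutbadu] → [tztbadu]
Rule 4 Final Vowel Lowering: [tztbadu] → [tztbado]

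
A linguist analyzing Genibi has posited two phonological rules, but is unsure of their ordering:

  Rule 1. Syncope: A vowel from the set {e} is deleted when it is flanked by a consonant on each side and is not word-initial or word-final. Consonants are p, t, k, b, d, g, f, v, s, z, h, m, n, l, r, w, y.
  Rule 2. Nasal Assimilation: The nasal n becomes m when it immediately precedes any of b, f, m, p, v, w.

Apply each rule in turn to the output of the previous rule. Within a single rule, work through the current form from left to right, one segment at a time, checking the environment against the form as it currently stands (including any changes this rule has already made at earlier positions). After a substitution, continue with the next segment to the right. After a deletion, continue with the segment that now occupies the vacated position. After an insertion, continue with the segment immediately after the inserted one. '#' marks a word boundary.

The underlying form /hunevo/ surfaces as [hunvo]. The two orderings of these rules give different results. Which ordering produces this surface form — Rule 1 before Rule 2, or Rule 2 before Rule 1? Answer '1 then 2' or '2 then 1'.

2 then 1

Order 1 then 2:
  1 Syncope: [hunevo] → [hunvo]
  2 Nasal Assimilation: [hunvo] → [humvo]
  result: [humvo]
Order 2 then 1:
  2 Nasal Assimilation: no change — [hunevo]
  1 Syncope: [hunevo] → [hunvo]
  result: [hunvo]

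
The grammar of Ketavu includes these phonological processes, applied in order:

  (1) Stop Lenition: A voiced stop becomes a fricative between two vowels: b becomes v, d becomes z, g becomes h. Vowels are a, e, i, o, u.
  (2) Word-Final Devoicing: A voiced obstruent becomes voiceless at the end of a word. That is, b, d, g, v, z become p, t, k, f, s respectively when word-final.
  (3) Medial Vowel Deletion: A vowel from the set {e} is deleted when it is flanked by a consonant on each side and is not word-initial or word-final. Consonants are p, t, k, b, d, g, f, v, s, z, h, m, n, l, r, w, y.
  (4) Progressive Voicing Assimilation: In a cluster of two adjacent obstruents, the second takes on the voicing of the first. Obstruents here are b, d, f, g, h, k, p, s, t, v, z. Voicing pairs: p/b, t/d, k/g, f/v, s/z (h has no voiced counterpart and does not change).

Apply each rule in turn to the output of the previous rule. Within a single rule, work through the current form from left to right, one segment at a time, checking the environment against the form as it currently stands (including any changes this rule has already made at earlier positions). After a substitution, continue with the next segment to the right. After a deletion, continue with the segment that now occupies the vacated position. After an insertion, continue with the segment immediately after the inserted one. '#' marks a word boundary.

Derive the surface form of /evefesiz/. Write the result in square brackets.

(1) Stop Lenition: no change — [evefesiz]
(2) Word-Final Devoicing: [evefesiz] → [evefesis]
(3) Medial Vowel Deletion: [evefesis] → [evfsis]
(4) Progressive Voicing Assimilation: [evfsis] → [evvzis]

[evvzis]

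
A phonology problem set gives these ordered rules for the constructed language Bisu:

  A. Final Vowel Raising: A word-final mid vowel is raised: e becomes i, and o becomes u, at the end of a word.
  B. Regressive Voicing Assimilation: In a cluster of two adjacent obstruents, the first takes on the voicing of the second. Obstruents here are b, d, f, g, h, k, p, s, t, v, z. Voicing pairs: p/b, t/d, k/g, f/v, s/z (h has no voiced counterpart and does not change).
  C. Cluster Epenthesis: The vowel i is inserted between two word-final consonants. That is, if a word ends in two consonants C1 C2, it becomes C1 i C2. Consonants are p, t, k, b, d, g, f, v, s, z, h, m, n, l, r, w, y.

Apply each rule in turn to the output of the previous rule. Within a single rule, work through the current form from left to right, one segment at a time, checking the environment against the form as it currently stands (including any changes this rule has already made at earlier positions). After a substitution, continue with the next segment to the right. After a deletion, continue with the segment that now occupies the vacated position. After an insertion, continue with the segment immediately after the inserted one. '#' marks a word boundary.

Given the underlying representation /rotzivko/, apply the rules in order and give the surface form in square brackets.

[rodzifku]

A Final Vowel Raising: [rotzivko] → [rotzivku]
B Regressive Voicing Assimilation: [rotzivku] → [rodzifku]
C Cluster Epenthesis: no change — [rodzifku]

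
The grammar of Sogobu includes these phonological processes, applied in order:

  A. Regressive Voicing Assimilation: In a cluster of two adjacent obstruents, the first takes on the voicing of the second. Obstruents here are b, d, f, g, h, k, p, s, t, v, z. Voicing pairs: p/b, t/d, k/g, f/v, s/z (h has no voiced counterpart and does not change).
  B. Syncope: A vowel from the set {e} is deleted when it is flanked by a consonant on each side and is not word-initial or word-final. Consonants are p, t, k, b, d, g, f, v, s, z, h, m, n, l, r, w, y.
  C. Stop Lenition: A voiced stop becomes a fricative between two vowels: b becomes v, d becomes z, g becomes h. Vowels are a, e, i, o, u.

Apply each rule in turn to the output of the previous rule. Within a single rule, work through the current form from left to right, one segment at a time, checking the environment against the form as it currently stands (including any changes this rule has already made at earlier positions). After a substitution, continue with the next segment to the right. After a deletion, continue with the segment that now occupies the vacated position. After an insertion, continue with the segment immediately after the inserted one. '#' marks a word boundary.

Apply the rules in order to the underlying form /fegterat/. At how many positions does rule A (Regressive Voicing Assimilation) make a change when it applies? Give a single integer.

A Regressive Voicing Assimilation: [fegterat] → [fekterat]
B Syncope: [fekterat] → [fktrat]
C Stop Lenition: no change — [fktrat]
Rule A changed 1 position(s).

1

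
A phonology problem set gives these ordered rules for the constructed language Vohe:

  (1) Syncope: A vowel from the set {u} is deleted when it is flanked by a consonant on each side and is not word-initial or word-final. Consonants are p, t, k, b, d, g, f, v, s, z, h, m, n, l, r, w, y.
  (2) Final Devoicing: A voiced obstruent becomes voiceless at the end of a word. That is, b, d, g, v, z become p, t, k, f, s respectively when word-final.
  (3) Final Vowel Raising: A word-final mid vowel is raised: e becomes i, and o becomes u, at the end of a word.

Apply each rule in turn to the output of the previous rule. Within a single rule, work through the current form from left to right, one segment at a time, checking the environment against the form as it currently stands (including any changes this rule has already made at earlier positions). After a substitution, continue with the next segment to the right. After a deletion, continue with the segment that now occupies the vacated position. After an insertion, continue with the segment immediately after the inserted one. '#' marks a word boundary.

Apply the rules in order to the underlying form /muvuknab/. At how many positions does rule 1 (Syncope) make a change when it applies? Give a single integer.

(1) Syncope: [muvuknab] → [mvknab]
(2) Final Devoicing: [mvknab] → [mvknap]
(3) Final Vowel Raising: no change — [mvknap]
Rule 1 changed 2 position(s).

2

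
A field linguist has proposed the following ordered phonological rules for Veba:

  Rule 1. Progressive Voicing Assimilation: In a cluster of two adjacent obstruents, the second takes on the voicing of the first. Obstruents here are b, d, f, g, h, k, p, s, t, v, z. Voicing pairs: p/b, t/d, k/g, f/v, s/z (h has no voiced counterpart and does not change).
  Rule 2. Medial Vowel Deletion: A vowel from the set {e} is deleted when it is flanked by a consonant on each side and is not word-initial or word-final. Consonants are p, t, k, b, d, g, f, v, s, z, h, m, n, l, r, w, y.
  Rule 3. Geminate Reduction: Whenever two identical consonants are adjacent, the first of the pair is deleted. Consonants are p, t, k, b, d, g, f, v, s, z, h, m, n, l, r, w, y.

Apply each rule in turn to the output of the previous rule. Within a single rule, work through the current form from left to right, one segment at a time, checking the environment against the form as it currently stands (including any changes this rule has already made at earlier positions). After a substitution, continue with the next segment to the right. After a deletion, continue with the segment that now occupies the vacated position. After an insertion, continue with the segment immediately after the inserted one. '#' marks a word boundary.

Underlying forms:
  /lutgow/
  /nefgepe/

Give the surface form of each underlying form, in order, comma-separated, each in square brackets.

[lutkow], [nfkpe]

/lutgow/:
  Rule 1 Progressive Voicing Assimilation: [lutgow] → [lutkow]
  Rule 2 Medial Vowel Deletion: no change — [lutkow]
  Rule 3 Geminate Reduction: no change — [lutkow]
/nefgepe/:
  Rule 1 Progressive Voicing Assimilation: [nefgepe] → [nefkepe]
  Rule 2 Medial Vowel Deletion: [nefkepe] → [nfkpe]
  Rule 3 Geminate Reduction: no change — [nfkpe]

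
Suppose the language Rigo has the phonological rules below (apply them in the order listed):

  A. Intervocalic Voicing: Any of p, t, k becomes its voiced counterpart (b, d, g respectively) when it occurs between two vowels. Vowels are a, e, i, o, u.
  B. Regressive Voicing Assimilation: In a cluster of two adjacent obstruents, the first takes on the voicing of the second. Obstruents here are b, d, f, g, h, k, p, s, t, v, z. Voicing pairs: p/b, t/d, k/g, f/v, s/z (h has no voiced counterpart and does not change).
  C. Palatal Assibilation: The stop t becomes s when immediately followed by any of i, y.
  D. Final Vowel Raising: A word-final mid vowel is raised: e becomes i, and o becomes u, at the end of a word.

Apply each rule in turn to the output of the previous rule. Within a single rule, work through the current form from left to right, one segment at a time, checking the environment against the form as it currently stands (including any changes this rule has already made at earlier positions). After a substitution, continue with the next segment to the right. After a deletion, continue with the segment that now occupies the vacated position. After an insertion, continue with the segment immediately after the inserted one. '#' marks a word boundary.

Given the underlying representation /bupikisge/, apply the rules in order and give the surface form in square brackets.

[bubigizgi]

A Intervocalic Voicing: [bupikisge] → [bubigisge]
B Regressive Voicing Assimilation: [bubigisge] → [bubigizge]
C Palatal Assibilation: no change — [bubigizge]
D Final Vowel Raising: [bubigizge] → [bubigizgi]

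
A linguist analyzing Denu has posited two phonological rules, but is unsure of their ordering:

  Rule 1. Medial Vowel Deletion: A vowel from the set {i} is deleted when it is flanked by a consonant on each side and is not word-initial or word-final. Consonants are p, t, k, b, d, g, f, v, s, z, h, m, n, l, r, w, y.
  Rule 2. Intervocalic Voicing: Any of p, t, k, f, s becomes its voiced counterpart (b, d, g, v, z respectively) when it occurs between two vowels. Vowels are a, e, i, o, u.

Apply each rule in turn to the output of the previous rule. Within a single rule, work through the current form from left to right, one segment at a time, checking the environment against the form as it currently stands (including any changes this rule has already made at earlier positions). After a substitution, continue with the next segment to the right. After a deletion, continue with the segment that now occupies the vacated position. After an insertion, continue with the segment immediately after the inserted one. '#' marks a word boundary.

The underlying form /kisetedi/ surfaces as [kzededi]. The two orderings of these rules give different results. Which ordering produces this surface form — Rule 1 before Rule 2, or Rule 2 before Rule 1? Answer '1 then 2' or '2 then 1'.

Order 1 then 2:
  1 Medial Vowel Deletion: [kisetedi] → [ksetedi]
  2 Intervocalic Voicing: [ksetedi] → [ksededi]
  result: [ksededi]
Order 2 then 1:
  2 Intervocalic Voicing: [kisetedi] → [kizededi]
  1 Medial Vowel Deletion: [kizededi] → [kzededi]
  result: [kzededi]

2 then 1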